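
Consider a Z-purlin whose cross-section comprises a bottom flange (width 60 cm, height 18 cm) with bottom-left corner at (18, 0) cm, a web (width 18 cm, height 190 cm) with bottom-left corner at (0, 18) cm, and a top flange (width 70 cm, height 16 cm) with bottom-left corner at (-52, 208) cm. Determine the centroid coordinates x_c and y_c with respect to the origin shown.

x_c = 11.31 cm, y_c = 113.54 cm

bottom flange: A = 60 × 18 = 1080.00, centroid at (48.00, 9.00).
web: A = 18 × 190 = 3420.00, centroid at (9.00, 113.00).
top flange: A = 70 × 16 = 1120.00, centroid at (-17.00, 216.00).
ΣA = 5620.00 cm²
ΣAx_c = (1080.00)(48.00) + (3420.00)(9.00) + (1120.00)(-17.00) = 63580.00 cm³
ΣAy_c = (1080.00)(9.00) + (3420.00)(113.00) + (1120.00)(216.00) = 638100.00 cm³
x_c = 63580.00 / 5620.00 = 11.31 cm
y_c = 638100.00 / 5620.00 = 113.54 cm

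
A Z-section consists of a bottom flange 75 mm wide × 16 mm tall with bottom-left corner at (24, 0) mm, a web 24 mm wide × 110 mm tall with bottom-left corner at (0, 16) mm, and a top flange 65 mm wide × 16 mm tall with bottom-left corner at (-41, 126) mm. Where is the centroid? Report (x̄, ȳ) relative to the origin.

bottom flange: A = 75 × 16 = 1200.00, centroid at (61.50, 8.00).
web: A = 24 × 110 = 2640.00, centroid at (12.00, 71.00).
top flange: A = 65 × 16 = 1040.00, centroid at (-8.50, 134.00).
ΣA = 4880.00 mm²
ΣAx̄ = (1200.00)(61.50) + (2640.00)(12.00) + (1040.00)(-8.50) = 96640.00 mm³
ΣAȳ = (1200.00)(8.00) + (2640.00)(71.00) + (1040.00)(134.00) = 336400.00 mm³
x̄ = 96640.00 / 4880.00 = 19.80 mm
ȳ = 336400.00 / 4880.00 = 68.93 mm

x̄ = 19.80 mm, ȳ = 68.93 mm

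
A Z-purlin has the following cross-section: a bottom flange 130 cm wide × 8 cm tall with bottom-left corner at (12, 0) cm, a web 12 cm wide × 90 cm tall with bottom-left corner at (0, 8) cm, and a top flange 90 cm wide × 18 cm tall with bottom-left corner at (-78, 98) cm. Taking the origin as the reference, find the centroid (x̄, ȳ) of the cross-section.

Part | A | x̄ᵢ | ȳᵢ | A·x̄ᵢ | A·ȳᵢ
bottom flange | 1040.00 | 77.00 | 4.00 | 80080.00 | 4160.00
web | 1080.00 | 6.00 | 53.00 | 6480.00 | 57240.00
top flange | 1620.00 | -33.00 | 107.00 | -53460.00 | 173340.00
Σ | 3740.00 |  |  | 33100.00 | 234740.00
x̄ = 33100.00 / 3740.00 = 8.85 cm
ȳ = 234740.00 / 3740.00 = 62.76 cm

x̄ = 8.85 cm, ȳ = 62.76 cm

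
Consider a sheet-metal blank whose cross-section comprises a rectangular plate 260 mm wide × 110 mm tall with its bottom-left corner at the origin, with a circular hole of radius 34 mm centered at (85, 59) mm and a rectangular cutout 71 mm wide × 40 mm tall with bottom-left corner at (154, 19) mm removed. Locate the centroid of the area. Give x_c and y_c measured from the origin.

x_c = 129.75 mm, y_c = 56.40 mm

plate: A = 260 × 110 = 28600.00, centroid at (130.00, 55.00).
hole 1: A = −π·34² = -3631.68, centroid at (85.00, 59.00).
hole 2: A = −(71 × 40) = -2840.00, centroid at (189.50, 39.00).
ΣA = 22128.32 mm², ΣAx_c = 2871127.11 mm³, ΣAy_c = 1247970.81 mm³.
x_c = 2871127.11/22128.32 = 129.75 mm; y_c = 1247970.81/22128.32 = 56.40 mm.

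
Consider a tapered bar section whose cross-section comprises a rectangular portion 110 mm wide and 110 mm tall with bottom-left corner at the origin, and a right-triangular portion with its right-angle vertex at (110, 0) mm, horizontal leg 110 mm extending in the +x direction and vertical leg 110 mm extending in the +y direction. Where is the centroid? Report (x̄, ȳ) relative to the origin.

x̄ = 85.56 mm, ȳ = 48.89 mm

Part | A | x̄ᵢ | ȳᵢ | A·x̄ᵢ | A·ȳᵢ
rectangular portion | 12100.00 | 55.00 | 55.00 | 665500.00 | 665500.00
triangular portion | 6050.00 | 146.67 | 36.67 | 887333.33 | 221833.33
Σ | 18150.00 |  |  | 1552833.33 | 887333.33
x̄ = 1552833.33 / 18150.00 = 85.56 mm
ȳ = 887333.33 / 18150.00 = 48.89 mm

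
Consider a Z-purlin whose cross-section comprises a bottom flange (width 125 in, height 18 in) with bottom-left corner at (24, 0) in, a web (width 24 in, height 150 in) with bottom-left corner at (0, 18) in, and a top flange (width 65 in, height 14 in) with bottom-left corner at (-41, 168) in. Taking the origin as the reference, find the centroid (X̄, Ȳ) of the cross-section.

X̄ = 34.04 in, Ȳ = 76.08 in

bottom flange: A = 125 × 18 = 2250.00, centroid at (86.50, 9.00).
web: A = 24 × 150 = 3600.00, centroid at (12.00, 93.00).
top flange: A = 65 × 14 = 910.00, centroid at (-8.50, 175.00).
ΣA = 6760.00 in²
ΣAX̄ = (2250.00)(86.50) + (3600.00)(12.00) + (910.00)(-8.50) = 230090.00 in³
ΣAȲ = (2250.00)(9.00) + (3600.00)(93.00) + (910.00)(175.00) = 514300.00 in³
X̄ = 230090.00 / 6760.00 = 34.04 in
Ȳ = 514300.00 / 6760.00 = 76.08 in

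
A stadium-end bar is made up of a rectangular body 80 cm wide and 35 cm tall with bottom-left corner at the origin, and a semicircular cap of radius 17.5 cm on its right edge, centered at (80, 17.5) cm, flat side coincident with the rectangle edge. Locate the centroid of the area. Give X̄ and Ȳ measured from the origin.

X̄ = 46.95 cm, Ȳ = 17.50 cm

Part | A | x̄ᵢ | ȳᵢ | A·x̄ᵢ | A·ȳᵢ
rectangular body | 2800.00 | 40.00 | 17.50 | 112000.00 | 49000.00
semicircular end | 481.06 | 87.43 | 17.50 | 42057.43 | 8418.49
Σ | 3281.06 |  |  | 154057.43 | 57418.49
X̄ = 154057.43 / 3281.06 = 46.95 cm
Ȳ = 57418.49 / 3281.06 = 17.50 cm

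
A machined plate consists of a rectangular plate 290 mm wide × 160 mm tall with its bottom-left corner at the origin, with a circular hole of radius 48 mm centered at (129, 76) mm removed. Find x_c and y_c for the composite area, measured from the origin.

plate: A = 290 × 160 = 46400.00, centroid at (145.00, 80.00).
hole: A = −π·48² = -7238.23, centroid at (129.00, 76.00).
ΣA = 39161.77 mm², ΣAx_c = 5794268.40 mm³, ΣAy_c = 3161894.56 mm³.
x_c = 5794268.40/39161.77 = 147.96 mm; y_c = 3161894.56/39161.77 = 80.74 mm.

x_c = 147.96 mm, y_c = 80.74 mm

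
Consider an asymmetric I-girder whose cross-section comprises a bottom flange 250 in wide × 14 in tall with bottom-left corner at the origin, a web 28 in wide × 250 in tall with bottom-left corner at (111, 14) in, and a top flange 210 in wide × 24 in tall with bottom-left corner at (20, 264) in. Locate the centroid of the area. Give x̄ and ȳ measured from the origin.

Part | A | x̄ᵢ | ȳᵢ | A·x̄ᵢ | A·ȳᵢ
bottom flange | 3500.00 | 125.00 | 7.00 | 437500.00 | 24500.00
web | 7000.00 | 125.00 | 139.00 | 875000.00 | 973000.00
top flange | 5040.00 | 125.00 | 276.00 | 630000.00 | 1391040.00
Σ | 15540.00 |  |  | 1942500.00 | 2388540.00
x̄ = 1942500.00 / 15540.00 = 125.00 in
ȳ = 2388540.00 / 15540.00 = 153.70 in

x̄ = 125.00 in, ȳ = 153.70 in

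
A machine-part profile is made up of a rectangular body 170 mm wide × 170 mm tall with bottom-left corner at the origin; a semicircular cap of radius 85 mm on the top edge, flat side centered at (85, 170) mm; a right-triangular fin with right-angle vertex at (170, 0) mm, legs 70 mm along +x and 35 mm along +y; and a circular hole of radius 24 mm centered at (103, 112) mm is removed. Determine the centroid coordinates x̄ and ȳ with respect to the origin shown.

rectangular body: A = 170 × 170 = 28900.00, centroid at (85.00, 85.00).
semicircular top: A = ½π·85² = 11349.00, centroid at (85.00, 206.08).
triangular fin: A = ½·70·35 = 1225.00, centroid at (193.33, 11.67).
hole: A = −π·24² = -1809.56, centroid at (103.00, 112.00).
ΣA = 39664.45 mm²
ΣAx̄ = (28900.00)(85.00) + (11349.00)(85.00) + (1225.00)(193.33) + (-1809.56)(103.00) = 3471614.22 mm³
ΣAȳ = (28900.00)(85.00) + (11349.00)(206.08) + (1225.00)(11.67) + (-1809.56)(112.00) = 4606868.50 mm³
x̄ = 3471614.22 / 39664.45 = 87.52 mm
ȳ = 4606868.50 / 39664.45 = 116.15 mm

x̄ = 87.52 mm, ȳ = 116.15 mm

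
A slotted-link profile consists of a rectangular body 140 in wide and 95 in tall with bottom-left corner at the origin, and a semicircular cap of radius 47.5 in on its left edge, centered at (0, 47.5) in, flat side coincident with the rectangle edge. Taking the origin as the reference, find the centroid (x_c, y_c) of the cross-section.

rectangular body: A = 140 × 95 = 13300.00, centroid at (70.00, 47.50).
semicircular end: A = ½π·47.5² = 3544.11, centroid at (-20.16, 47.50).
ΣA = 16844.11 in²
ΣAx_c = (13300.00)(70.00) + (3544.11)(-20.16) = 859552.08 in³
ΣAy_c = (13300.00)(47.50) + (3544.11)(47.50) = 800095.19 in³
x_c = 859552.08 / 16844.11 = 51.03 in
y_c = 800095.19 / 16844.11 = 47.50 in

x_c = 51.03 in, y_c = 47.50 in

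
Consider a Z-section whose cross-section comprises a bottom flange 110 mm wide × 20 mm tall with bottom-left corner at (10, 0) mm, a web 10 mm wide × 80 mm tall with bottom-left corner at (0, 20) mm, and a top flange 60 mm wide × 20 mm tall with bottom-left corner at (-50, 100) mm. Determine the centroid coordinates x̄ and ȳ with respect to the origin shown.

bottom flange: A = 110 × 20 = 2200.00, centroid at (65.00, 10.00).
web: A = 10 × 80 = 800.00, centroid at (5.00, 60.00).
top flange: A = 60 × 20 = 1200.00, centroid at (-20.00, 110.00).
ΣA = 4200.00 mm²
ΣAx̄ = (2200.00)(65.00) + (800.00)(5.00) + (1200.00)(-20.00) = 123000.00 mm³
ΣAȳ = (2200.00)(10.00) + (800.00)(60.00) + (1200.00)(110.00) = 202000.00 mm³
x̄ = 123000.00 / 4200.00 = 29.29 mm
ȳ = 202000.00 / 4200.00 = 48.10 mm

x̄ = 29.29 mm, ȳ = 48.10 mm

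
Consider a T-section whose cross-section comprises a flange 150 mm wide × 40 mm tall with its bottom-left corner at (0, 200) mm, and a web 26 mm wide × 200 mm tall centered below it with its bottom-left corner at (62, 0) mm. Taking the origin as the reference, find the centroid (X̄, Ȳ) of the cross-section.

web: A = 26 × 200 = 5200.00, centroid at (75.00, 100.00).
flange: A = 150 × 40 = 6000.00, centroid at (75.00, 220.00).
ΣA = 11200.00 mm²
ΣAX̄ = (5200.00)(75.00) + (6000.00)(75.00) = 840000.00 mm³
ΣAȲ = (5200.00)(100.00) + (6000.00)(220.00) = 1840000.00 mm³
X̄ = 840000.00 / 11200.00 = 75.00 mm
Ȳ = 1840000.00 / 11200.00 = 164.29 mm

X̄ = 75.00 mm, Ȳ = 164.29 mm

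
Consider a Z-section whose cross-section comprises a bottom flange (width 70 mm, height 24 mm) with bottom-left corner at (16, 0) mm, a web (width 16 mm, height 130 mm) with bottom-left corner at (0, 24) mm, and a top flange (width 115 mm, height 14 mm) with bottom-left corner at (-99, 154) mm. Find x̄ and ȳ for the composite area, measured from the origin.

Part | A | x̄ᵢ | ȳᵢ | A·x̄ᵢ | A·ȳᵢ
bottom flange | 1680.00 | 51.00 | 12.00 | 85680.00 | 20160.00
web | 2080.00 | 8.00 | 89.00 | 16640.00 | 185120.00
top flange | 1610.00 | -41.50 | 161.00 | -66815.00 | 259210.00
Σ | 5370.00 |  |  | 35505.00 | 464490.00
x̄ = 35505.00 / 5370.00 = 6.61 mm
ȳ = 464490.00 / 5370.00 = 86.50 mm

x̄ = 6.61 mm, ȳ = 86.50 mm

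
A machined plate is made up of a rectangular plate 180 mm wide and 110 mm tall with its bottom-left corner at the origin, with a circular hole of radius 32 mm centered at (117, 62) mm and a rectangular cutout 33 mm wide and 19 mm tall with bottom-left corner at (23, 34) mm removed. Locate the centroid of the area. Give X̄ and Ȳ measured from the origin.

X̄ = 86.54 mm, Ȳ = 54.04 mm

plate: A = 180 × 110 = 19800.00, centroid at (90.00, 55.00).
hole 1: A = −π·32² = -3216.99, centroid at (117.00, 62.00).
hole 2: A = −(33 × 19) = -627.00, centroid at (39.50, 43.50).
ΣA = 15956.01 mm²
ΣAX̄ = (19800.00)(90.00) + (-3216.99)(117.00) + (-627.00)(39.50) = 1380845.57 mm³
ΣAȲ = (19800.00)(55.00) + (-3216.99)(62.00) + (-627.00)(43.50) = 862272.07 mm³
X̄ = 1380845.57 / 15956.01 = 86.54 mm
Ȳ = 862272.07 / 15956.01 = 54.04 mm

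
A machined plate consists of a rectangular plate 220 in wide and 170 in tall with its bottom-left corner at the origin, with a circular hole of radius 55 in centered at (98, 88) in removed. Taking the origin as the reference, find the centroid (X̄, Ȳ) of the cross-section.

X̄ = 114.09 in, Ȳ = 83.98 in

Part | A | x̄ᵢ | ȳᵢ | A·x̄ᵢ | A·ȳᵢ
plate | 37400.00 | 110.00 | 85.00 | 4114000.00 | 3179000.00
hole | -9503.32 | 98.00 | 88.00 | -931325.14 | -836291.96
Σ | 27896.68 |  |  | 3182674.86 | 2342708.04
X̄ = 3182674.86 / 27896.68 = 114.09 in
Ȳ = 2342708.04 / 27896.68 = 83.98 in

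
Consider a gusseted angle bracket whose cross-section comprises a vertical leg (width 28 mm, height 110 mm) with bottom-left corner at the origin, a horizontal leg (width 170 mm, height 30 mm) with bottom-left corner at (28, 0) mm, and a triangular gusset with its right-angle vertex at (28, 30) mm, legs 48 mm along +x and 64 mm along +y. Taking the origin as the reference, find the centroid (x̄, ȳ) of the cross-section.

x̄ = 70.71 mm, ȳ = 33.42 mm

vertical leg: A = 28 × 110 = 3080.00, centroid at (14.00, 55.00).
horizontal leg: A = 170 × 30 = 5100.00, centroid at (113.00, 15.00).
gusset: A = ½·48·64 = 1536.00, centroid at (44.00, 51.33).
ΣA = 9716.00 mm²
ΣAx̄ = (3080.00)(14.00) + (5100.00)(113.00) + (1536.00)(44.00) = 687004.00 mm³
ΣAȳ = (3080.00)(55.00) + (5100.00)(15.00) + (1536.00)(51.33) = 324748.00 mm³
x̄ = 687004.00 / 9716.00 = 70.71 mm
ȳ = 324748.00 / 9716.00 = 33.42 mm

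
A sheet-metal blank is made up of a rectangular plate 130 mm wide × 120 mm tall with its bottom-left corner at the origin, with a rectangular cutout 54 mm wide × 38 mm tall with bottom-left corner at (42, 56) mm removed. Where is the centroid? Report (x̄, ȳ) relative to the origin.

plate: A = 130 × 120 = 15600.00, centroid at (65.00, 60.00).
hole: A = −(54 × 38) = -2052.00, centroid at (69.00, 75.00).
ΣA = 13548.00 mm²
ΣAx̄ = (15600.00)(65.00) + (-2052.00)(69.00) = 872412.00 mm³
ΣAȳ = (15600.00)(60.00) + (-2052.00)(75.00) = 782100.00 mm³
x̄ = 872412.00 / 13548.00 = 64.39 mm
ȳ = 782100.00 / 13548.00 = 57.73 mm

x̄ = 64.39 mm, ȳ = 57.73 mm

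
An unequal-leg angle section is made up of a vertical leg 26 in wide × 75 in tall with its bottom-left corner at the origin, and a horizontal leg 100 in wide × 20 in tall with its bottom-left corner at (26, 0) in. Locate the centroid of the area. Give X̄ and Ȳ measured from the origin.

X̄ = 44.90 in, Ȳ = 23.58 in

Part | A | x̄ᵢ | ȳᵢ | A·x̄ᵢ | A·ȳᵢ
vertical leg | 1950.00 | 13.00 | 37.50 | 25350.00 | 73125.00
horizontal leg | 2000.00 | 76.00 | 10.00 | 152000.00 | 20000.00
Σ | 3950.00 |  |  | 177350.00 | 93125.00
X̄ = 177350.00 / 3950.00 = 44.90 in
Ȳ = 93125.00 / 3950.00 = 23.58 in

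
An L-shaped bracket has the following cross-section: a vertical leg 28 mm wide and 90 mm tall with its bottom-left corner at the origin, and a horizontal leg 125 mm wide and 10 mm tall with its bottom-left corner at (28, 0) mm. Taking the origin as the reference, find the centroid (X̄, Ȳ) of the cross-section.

X̄ = 39.36 mm, Ȳ = 31.74 mm

Part | A | x̄ᵢ | ȳᵢ | A·x̄ᵢ | A·ȳᵢ
vertical leg | 2520.00 | 14.00 | 45.00 | 35280.00 | 113400.00
horizontal leg | 1250.00 | 90.50 | 5.00 | 113125.00 | 6250.00
Σ | 3770.00 |  |  | 148405.00 | 119650.00
X̄ = 148405.00 / 3770.00 = 39.36 mm
Ȳ = 119650.00 / 3770.00 = 31.74 mm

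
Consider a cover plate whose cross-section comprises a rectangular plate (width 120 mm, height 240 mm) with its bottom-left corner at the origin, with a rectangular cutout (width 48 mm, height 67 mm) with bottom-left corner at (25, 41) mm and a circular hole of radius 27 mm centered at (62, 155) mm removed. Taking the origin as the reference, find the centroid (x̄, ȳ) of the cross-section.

Part | A | x̄ᵢ | ȳᵢ | A·x̄ᵢ | A·ȳᵢ
plate | 28800.00 | 60.00 | 120.00 | 1728000.00 | 3456000.00
hole 1 | -3216.00 | 49.00 | 74.50 | -157584.00 | -239592.00
hole 2 | -2290.22 | 62.00 | 155.00 | -141993.70 | -354984.26
Σ | 23293.78 |  |  | 1428422.30 | 2861423.74
x̄ = 1428422.30 / 23293.78 = 61.32 mm
ȳ = 2861423.74 / 23293.78 = 122.84 mm

x̄ = 61.32 mm, ȳ = 122.84 mm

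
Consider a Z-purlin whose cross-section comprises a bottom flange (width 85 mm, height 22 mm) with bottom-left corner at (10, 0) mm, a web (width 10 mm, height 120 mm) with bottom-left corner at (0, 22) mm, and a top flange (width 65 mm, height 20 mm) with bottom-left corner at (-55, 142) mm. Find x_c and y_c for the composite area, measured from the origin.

x_c = 17.15 mm, y_c = 72.44 mm

bottom flange: A = 85 × 22 = 1870.00, centroid at (52.50, 11.00).
web: A = 10 × 120 = 1200.00, centroid at (5.00, 82.00).
top flange: A = 65 × 20 = 1300.00, centroid at (-22.50, 152.00).
ΣA = 4370.00 mm², ΣAx_c = 74925.00 mm³, ΣAy_c = 316570.00 mm³.
x_c = 74925.00/4370.00 = 17.15 mm; y_c = 316570.00/4370.00 = 72.44 mm.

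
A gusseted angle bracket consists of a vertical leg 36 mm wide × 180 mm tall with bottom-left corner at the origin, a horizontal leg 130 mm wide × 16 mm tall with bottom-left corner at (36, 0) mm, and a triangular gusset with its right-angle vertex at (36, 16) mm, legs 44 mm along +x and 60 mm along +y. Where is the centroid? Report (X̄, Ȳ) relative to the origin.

vertical leg: A = 36 × 180 = 6480.00, centroid at (18.00, 90.00).
horizontal leg: A = 130 × 16 = 2080.00, centroid at (101.00, 8.00).
gusset: A = ½·44·60 = 1320.00, centroid at (50.67, 36.00).
ΣA = 9880.00 mm², ΣAX̄ = 393600.00 mm³, ΣAȲ = 647360.00 mm³.
X̄ = 393600.00/9880.00 = 39.84 mm; Ȳ = 647360.00/9880.00 = 65.52 mm.

X̄ = 39.84 mm, Ȳ = 65.52 mm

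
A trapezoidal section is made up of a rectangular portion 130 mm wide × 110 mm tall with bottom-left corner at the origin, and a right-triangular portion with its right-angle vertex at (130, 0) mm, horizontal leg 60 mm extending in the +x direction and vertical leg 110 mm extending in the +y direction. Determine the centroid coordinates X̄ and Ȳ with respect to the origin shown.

Part | A | x̄ᵢ | ȳᵢ | A·x̄ᵢ | A·ȳᵢ
rectangular portion | 14300.00 | 65.00 | 55.00 | 929500.00 | 786500.00
triangular portion | 3300.00 | 150.00 | 36.67 | 495000.00 | 121000.00
Σ | 17600.00 |  |  | 1424500.00 | 907500.00
X̄ = 1424500.00 / 17600.00 = 80.94 mm
Ȳ = 907500.00 / 17600.00 = 51.56 mm

X̄ = 80.94 mm, Ȳ = 51.56 mm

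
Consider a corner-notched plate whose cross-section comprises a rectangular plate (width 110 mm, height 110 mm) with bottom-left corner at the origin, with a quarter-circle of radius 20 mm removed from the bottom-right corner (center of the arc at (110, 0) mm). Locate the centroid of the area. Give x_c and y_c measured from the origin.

Part | A | x̄ᵢ | ȳᵢ | A·x̄ᵢ | A·ȳᵢ
plate | 12100.00 | 55.00 | 55.00 | 665500.00 | 665500.00
removed quarter-circle | -314.16 | 101.51 | 8.49 | -31890.85 | -2666.67
Σ | 11785.84 |  |  | 633609.15 | 662833.33
x_c = 633609.15 / 11785.84 = 53.76 mm
y_c = 662833.33 / 11785.84 = 56.24 mm

x_c = 53.76 mm, y_c = 56.24 mm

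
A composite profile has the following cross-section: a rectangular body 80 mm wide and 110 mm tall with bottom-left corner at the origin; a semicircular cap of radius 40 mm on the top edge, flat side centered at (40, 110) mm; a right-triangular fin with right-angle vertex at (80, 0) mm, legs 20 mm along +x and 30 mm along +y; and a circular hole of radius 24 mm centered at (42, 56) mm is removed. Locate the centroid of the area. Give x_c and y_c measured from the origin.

x_c = 41.06 mm, y_c = 71.89 mm

rectangular body: A = 80 × 110 = 8800.00, centroid at (40.00, 55.00).
semicircular top: A = ½π·40² = 2513.27, centroid at (40.00, 126.98).
triangular fin: A = ½·20·30 = 300.00, centroid at (86.67, 10.00).
hole: A = −π·24² = -1809.56, centroid at (42.00, 56.00).
ΣA = 9803.72 mm², ΣAx_c = 402529.56 mm³, ΣAy_c = 704791.61 mm³.
x_c = 402529.56/9803.72 = 41.06 mm; y_c = 704791.61/9803.72 = 71.89 mm.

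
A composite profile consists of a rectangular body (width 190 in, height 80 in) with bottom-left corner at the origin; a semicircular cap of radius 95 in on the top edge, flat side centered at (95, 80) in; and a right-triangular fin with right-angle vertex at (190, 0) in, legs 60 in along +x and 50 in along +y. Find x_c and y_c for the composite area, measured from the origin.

Part | A | x̄ᵢ | ȳᵢ | A·x̄ᵢ | A·ȳᵢ
rectangular body | 15200.00 | 95.00 | 40.00 | 1444000.00 | 608000.00
semicircular top | 14176.44 | 95.00 | 120.32 | 1346761.50 | 1705698.28
triangular fin | 1500.00 | 210.00 | 16.67 | 315000.00 | 25000.00
Σ | 30876.44 |  |  | 3105761.50 | 2338698.28
x_c = 3105761.50 / 30876.44 = 100.59 in
y_c = 2338698.28 / 30876.44 = 75.74 in

x_c = 100.59 in, y_c = 75.74 in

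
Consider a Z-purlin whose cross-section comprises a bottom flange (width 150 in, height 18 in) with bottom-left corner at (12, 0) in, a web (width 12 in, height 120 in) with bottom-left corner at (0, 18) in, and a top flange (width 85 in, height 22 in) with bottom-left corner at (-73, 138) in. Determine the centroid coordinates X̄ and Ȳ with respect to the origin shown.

X̄ = 31.03 in, Ȳ = 69.09 in

bottom flange: A = 150 × 18 = 2700.00, centroid at (87.00, 9.00).
web: A = 12 × 120 = 1440.00, centroid at (6.00, 78.00).
top flange: A = 85 × 22 = 1870.00, centroid at (-30.50, 149.00).
ΣA = 6010.00 in², ΣAX̄ = 186505.00 in³, ΣAȲ = 415250.00 in³.
X̄ = 186505.00/6010.00 = 31.03 in; Ȳ = 415250.00/6010.00 = 69.09 in.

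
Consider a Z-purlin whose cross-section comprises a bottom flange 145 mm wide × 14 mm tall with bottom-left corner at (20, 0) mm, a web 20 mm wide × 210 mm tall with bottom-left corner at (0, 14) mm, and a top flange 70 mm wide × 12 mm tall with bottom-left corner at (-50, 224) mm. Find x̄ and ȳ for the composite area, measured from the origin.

x̄ = 30.72 mm, ȳ = 100.03 mm

bottom flange: A = 145 × 14 = 2030.00, centroid at (92.50, 7.00).
web: A = 20 × 210 = 4200.00, centroid at (10.00, 119.00).
top flange: A = 70 × 12 = 840.00, centroid at (-15.00, 230.00).
ΣA = 7070.00 mm²
ΣAx̄ = (2030.00)(92.50) + (4200.00)(10.00) + (840.00)(-15.00) = 217175.00 mm³
ΣAȳ = (2030.00)(7.00) + (4200.00)(119.00) + (840.00)(230.00) = 707210.00 mm³
x̄ = 217175.00 / 7070.00 = 30.72 mm
ȳ = 707210.00 / 7070.00 = 100.03 mm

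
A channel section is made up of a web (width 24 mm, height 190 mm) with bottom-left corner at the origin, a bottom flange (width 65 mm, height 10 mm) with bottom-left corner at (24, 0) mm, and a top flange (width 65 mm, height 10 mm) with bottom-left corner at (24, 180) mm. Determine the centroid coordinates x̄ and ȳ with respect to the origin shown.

x̄ = 21.87 mm, ȳ = 95.00 mm

Part | A | x̄ᵢ | ȳᵢ | A·x̄ᵢ | A·ȳᵢ
web | 4560.00 | 12.00 | 95.00 | 54720.00 | 433200.00
bottom flange | 650.00 | 56.50 | 5.00 | 36725.00 | 3250.00
top flange | 650.00 | 56.50 | 185.00 | 36725.00 | 120250.00
Σ | 5860.00 |  |  | 128170.00 | 556700.00
x̄ = 128170.00 / 5860.00 = 21.87 mm
ȳ = 556700.00 / 5860.00 = 95.00 mm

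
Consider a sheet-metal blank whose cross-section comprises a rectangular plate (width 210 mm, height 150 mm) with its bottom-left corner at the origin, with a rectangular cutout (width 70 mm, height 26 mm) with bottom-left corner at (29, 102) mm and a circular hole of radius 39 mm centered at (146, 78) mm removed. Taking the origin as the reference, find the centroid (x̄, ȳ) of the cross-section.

x̄ = 100.13 mm, ȳ = 71.50 mm

plate: A = 210 × 150 = 31500.00, centroid at (105.00, 75.00).
hole 1: A = −(70 × 26) = -1820.00, centroid at (64.00, 115.00).
hole 2: A = −π·39² = -4778.36, centroid at (146.00, 78.00).
ΣA = 24901.64 mm²
ΣAx̄ = (31500.00)(105.00) + (-1820.00)(64.00) + (-4778.36)(146.00) = 2493379.09 mm³
ΣAȳ = (31500.00)(75.00) + (-1820.00)(115.00) + (-4778.36)(78.00) = 1780487.73 mm³
x̄ = 2493379.09 / 24901.64 = 100.13 mm
ȳ = 1780487.73 / 24901.64 = 71.50 mm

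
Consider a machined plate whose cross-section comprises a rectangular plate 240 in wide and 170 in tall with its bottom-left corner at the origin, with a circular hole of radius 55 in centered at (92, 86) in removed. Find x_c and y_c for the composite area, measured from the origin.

x_c = 128.50 in, y_c = 84.70 in

plate: A = 240 × 170 = 40800.00, centroid at (120.00, 85.00).
hole: A = −π·55² = -9503.32, centroid at (92.00, 86.00).
ΣA = 31296.68 in²
ΣAx_c = (40800.00)(120.00) + (-9503.32)(92.00) = 4021694.76 in³
ΣAy_c = (40800.00)(85.00) + (-9503.32)(86.00) = 2650714.67 in³
x_c = 4021694.76 / 31296.68 = 128.50 in
y_c = 2650714.67 / 31296.68 = 84.70 in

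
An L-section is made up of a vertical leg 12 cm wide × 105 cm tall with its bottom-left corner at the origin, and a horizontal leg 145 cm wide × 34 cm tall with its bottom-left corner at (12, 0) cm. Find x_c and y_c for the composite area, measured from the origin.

Part | A | x̄ᵢ | ȳᵢ | A·x̄ᵢ | A·ȳᵢ
vertical leg | 1260.00 | 6.00 | 52.50 | 7560.00 | 66150.00
horizontal leg | 4930.00 | 84.50 | 17.00 | 416585.00 | 83810.00
Σ | 6190.00 |  |  | 424145.00 | 149960.00
x_c = 424145.00 / 6190.00 = 68.52 cm
y_c = 149960.00 / 6190.00 = 24.23 cm

x_c = 68.52 cm, y_c = 24.23 cm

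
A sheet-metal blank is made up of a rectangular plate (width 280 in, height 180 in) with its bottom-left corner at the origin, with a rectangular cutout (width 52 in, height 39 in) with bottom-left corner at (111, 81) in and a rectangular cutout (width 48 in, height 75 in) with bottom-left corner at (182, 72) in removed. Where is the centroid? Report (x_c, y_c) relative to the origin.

x_c = 134.83 in, y_c = 87.96 in

Part | A | x̄ᵢ | ȳᵢ | A·x̄ᵢ | A·ȳᵢ
plate | 50400.00 | 140.00 | 90.00 | 7056000.00 | 4536000.00
hole 1 | -2028.00 | 137.00 | 100.50 | -277836.00 | -203814.00
hole 2 | -3600.00 | 206.00 | 109.50 | -741600.00 | -394200.00
Σ | 44772.00 |  |  | 6036564.00 | 3937986.00
x_c = 6036564.00 / 44772.00 = 134.83 in
y_c = 3937986.00 / 44772.00 = 87.96 in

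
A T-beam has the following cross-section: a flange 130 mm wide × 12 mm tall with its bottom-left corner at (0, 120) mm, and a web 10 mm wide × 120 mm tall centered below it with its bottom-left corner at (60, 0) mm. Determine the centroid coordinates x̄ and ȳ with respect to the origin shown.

web: A = 10 × 120 = 1200.00, centroid at (65.00, 60.00).
flange: A = 130 × 12 = 1560.00, centroid at (65.00, 126.00).
ΣA = 2760.00 mm²
ΣAx̄ = (1200.00)(65.00) + (1560.00)(65.00) = 179400.00 mm³
ΣAȳ = (1200.00)(60.00) + (1560.00)(126.00) = 268560.00 mm³
x̄ = 179400.00 / 2760.00 = 65.00 mm
ȳ = 268560.00 / 2760.00 = 97.30 mm

x̄ = 65.00 mm, ȳ = 97.30 mm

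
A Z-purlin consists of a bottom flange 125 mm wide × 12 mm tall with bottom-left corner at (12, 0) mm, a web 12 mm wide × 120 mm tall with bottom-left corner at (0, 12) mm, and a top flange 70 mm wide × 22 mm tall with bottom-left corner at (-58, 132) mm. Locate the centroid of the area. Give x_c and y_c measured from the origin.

x_c = 18.97 mm, y_c = 74.31 mm

bottom flange: A = 125 × 12 = 1500.00, centroid at (74.50, 6.00).
web: A = 12 × 120 = 1440.00, centroid at (6.00, 72.00).
top flange: A = 70 × 22 = 1540.00, centroid at (-23.00, 143.00).
ΣA = 4480.00 mm²
ΣAx_c = (1500.00)(74.50) + (1440.00)(6.00) + (1540.00)(-23.00) = 84970.00 mm³
ΣAy_c = (1500.00)(6.00) + (1440.00)(72.00) + (1540.00)(143.00) = 332900.00 mm³
x_c = 84970.00 / 4480.00 = 18.97 mm
y_c = 332900.00 / 4480.00 = 74.31 mm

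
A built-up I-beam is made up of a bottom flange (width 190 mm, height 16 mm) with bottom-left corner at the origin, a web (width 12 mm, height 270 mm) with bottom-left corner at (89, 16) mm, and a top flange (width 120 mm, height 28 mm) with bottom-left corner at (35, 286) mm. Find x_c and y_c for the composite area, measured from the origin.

x_c = 95.00 mm, y_c = 157.84 mm

bottom flange: A = 190 × 16 = 3040.00, centroid at (95.00, 8.00).
web: A = 12 × 270 = 3240.00, centroid at (95.00, 151.00).
top flange: A = 120 × 28 = 3360.00, centroid at (95.00, 300.00).
ΣA = 9640.00 mm², ΣAx_c = 915800.00 mm³, ΣAy_c = 1521560.00 mm³.
x_c = 915800.00/9640.00 = 95.00 mm; y_c = 1521560.00/9640.00 = 157.84 mm.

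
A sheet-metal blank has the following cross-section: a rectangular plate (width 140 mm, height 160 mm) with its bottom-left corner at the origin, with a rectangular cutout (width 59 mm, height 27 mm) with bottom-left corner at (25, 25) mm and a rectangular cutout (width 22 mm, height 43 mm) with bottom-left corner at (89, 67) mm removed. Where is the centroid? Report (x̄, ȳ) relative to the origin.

x̄ = 69.81 mm, ȳ = 82.92 mm

plate: A = 140 × 160 = 22400.00, centroid at (70.00, 80.00).
hole 1: A = −(59 × 27) = -1593.00, centroid at (54.50, 38.50).
hole 2: A = −(22 × 43) = -946.00, centroid at (100.00, 88.50).
ΣA = 19861.00 mm², ΣAx̄ = 1386581.50 mm³, ΣAȳ = 1646948.50 mm³.
x̄ = 1386581.50/19861.00 = 69.81 mm; ȳ = 1646948.50/19861.00 = 82.92 mm.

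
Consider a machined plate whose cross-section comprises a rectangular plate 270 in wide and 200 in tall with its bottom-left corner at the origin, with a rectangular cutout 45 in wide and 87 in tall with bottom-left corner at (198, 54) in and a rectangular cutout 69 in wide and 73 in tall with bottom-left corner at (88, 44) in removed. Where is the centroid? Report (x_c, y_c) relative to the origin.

x_c = 128.97 in, y_c = 102.40 in

plate: A = 270 × 200 = 54000.00, centroid at (135.00, 100.00).
hole 1: A = −(45 × 87) = -3915.00, centroid at (220.50, 97.50).
hole 2: A = −(69 × 73) = -5037.00, centroid at (122.50, 80.50).
ΣA = 45048.00 in²
ΣAx_c = (54000.00)(135.00) + (-3915.00)(220.50) + (-5037.00)(122.50) = 5809710.00 in³
ΣAy_c = (54000.00)(100.00) + (-3915.00)(97.50) + (-5037.00)(80.50) = 4612809.00 in³
x_c = 5809710.00 / 45048.00 = 128.97 in
y_c = 4612809.00 / 45048.00 = 102.40 in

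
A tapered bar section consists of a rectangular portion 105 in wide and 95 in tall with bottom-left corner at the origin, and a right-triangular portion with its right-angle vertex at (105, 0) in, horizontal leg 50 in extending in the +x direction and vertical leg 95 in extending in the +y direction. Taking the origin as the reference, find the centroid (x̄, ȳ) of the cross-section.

rectangular portion: A = 105 × 95 = 9975.00, centroid at (52.50, 47.50).
triangular portion: A = ½·50·95 = 2375.00, centroid at (121.67, 31.67).
ΣA = 12350.00 in², ΣAx̄ = 812645.83 in³, ΣAȳ = 549020.83 in³.
x̄ = 812645.83/12350.00 = 65.80 in; ȳ = 549020.83/12350.00 = 44.46 in.

x̄ = 65.80 in, ȳ = 44.46 in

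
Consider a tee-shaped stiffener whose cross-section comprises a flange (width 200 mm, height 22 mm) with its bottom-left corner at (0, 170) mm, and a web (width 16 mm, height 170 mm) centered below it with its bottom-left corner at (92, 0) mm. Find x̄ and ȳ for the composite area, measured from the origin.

Part | A | x̄ᵢ | ȳᵢ | A·x̄ᵢ | A·ȳᵢ
web | 2720.00 | 100.00 | 85.00 | 272000.00 | 231200.00
flange | 4400.00 | 100.00 | 181.00 | 440000.00 | 796400.00
Σ | 7120.00 |  |  | 712000.00 | 1027600.00
x̄ = 712000.00 / 7120.00 = 100.00 mm
ȳ = 1027600.00 / 7120.00 = 144.33 mm

x̄ = 100.00 mm, ȳ = 144.33 mm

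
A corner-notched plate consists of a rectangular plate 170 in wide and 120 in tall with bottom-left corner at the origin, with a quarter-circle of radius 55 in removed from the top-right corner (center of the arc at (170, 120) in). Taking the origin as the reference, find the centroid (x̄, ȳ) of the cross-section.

x̄ = 76.87 in, ȳ = 55.17 in

plate: A = 170 × 120 = 20400.00, centroid at (85.00, 60.00).
removed quarter-circle: A = −¼π·55² = -2375.83, centroid at (146.66, 96.66).
ΣA = 18024.17 in², ΣAx̄ = 1385567.33 in³, ΣAȳ = 994358.80 in³.
x̄ = 1385567.33/18024.17 = 76.87 in; ȳ = 994358.80/18024.17 = 55.17 in.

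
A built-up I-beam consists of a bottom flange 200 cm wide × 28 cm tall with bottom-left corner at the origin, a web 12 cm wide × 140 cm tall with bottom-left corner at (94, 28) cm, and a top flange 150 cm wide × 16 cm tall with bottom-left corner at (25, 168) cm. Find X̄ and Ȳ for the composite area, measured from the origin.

X̄ = 100.00 cm, Ȳ = 68.74 cm

bottom flange: A = 200 × 28 = 5600.00, centroid at (100.00, 14.00).
web: A = 12 × 140 = 1680.00, centroid at (100.00, 98.00).
top flange: A = 150 × 16 = 2400.00, centroid at (100.00, 176.00).
ΣA = 9680.00 cm²
ΣAX̄ = (5600.00)(100.00) + (1680.00)(100.00) + (2400.00)(100.00) = 968000.00 cm³
ΣAȲ = (5600.00)(14.00) + (1680.00)(98.00) + (2400.00)(176.00) = 665440.00 cm³
X̄ = 968000.00 / 9680.00 = 100.00 cm
Ȳ = 665440.00 / 9680.00 = 68.74 cm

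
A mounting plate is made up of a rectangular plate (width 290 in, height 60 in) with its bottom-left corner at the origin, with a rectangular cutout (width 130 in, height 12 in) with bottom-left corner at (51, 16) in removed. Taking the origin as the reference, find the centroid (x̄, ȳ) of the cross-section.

x̄ = 147.86 in, ȳ = 30.79 in

plate: A = 290 × 60 = 17400.00, centroid at (145.00, 30.00).
hole: A = −(130 × 12) = -1560.00, centroid at (116.00, 22.00).
ΣA = 15840.00 in², ΣAx̄ = 2342040.00 in³, ΣAȳ = 487680.00 in³.
x̄ = 2342040.00/15840.00 = 147.86 in; ȳ = 487680.00/15840.00 = 30.79 in.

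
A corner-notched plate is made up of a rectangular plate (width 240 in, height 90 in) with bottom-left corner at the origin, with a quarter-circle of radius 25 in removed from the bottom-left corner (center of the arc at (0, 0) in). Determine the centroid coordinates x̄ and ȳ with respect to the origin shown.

x̄ = 122.54 in, ȳ = 45.80 in

Part | A | x̄ᵢ | ȳᵢ | A·x̄ᵢ | A·ȳᵢ
plate | 21600.00 | 120.00 | 45.00 | 2592000.00 | 972000.00
removed quarter-circle | -490.87 | 10.61 | 10.61 | -5208.33 | -5208.33
Σ | 21109.13 |  |  | 2586791.67 | 966791.67
x̄ = 2586791.67 / 21109.13 = 122.54 in
ȳ = 966791.67 / 21109.13 = 45.80 in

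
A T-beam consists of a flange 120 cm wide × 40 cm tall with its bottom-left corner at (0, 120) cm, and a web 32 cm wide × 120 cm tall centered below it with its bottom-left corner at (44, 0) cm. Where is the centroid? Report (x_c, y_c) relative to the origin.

web: A = 32 × 120 = 3840.00, centroid at (60.00, 60.00).
flange: A = 120 × 40 = 4800.00, centroid at (60.00, 140.00).
ΣA = 8640.00 cm², ΣAx_c = 518400.00 cm³, ΣAy_c = 902400.00 cm³.
x_c = 518400.00/8640.00 = 60.00 cm; y_c = 902400.00/8640.00 = 104.44 cm.

x_c = 60.00 cm, y_c = 104.44 cm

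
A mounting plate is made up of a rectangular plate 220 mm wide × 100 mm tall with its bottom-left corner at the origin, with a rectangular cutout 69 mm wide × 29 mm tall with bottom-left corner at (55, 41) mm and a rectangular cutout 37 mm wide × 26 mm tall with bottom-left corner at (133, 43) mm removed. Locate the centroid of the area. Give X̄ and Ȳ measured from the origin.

X̄ = 110.06 mm, Ȳ = 49.12 mm

Part | A | x̄ᵢ | ȳᵢ | A·x̄ᵢ | A·ȳᵢ
plate | 22000.00 | 110.00 | 50.00 | 2420000.00 | 1100000.00
hole 1 | -2001.00 | 89.50 | 55.50 | -179089.50 | -111055.50
hole 2 | -962.00 | 151.50 | 56.00 | -145743.00 | -53872.00
Σ | 19037.00 |  |  | 2095167.50 | 935072.50
X̄ = 2095167.50 / 19037.00 = 110.06 mm
Ȳ = 935072.50 / 19037.00 = 49.12 mm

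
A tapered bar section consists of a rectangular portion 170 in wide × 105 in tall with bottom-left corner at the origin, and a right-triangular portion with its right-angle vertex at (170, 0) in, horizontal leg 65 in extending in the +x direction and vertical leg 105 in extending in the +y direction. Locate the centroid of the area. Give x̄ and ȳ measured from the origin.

x̄ = 102.12 in, ȳ = 49.69 in

rectangular portion: A = 170 × 105 = 17850.00, centroid at (85.00, 52.50).
triangular portion: A = ½·65·105 = 3412.50, centroid at (191.67, 35.00).
ΣA = 21262.50 in²
ΣAx̄ = (17850.00)(85.00) + (3412.50)(191.67) = 2171312.50 in³
ΣAȳ = (17850.00)(52.50) + (3412.50)(35.00) = 1056562.50 in³
x̄ = 2171312.50 / 21262.50 = 102.12 in
ȳ = 1056562.50 / 21262.50 = 49.69 in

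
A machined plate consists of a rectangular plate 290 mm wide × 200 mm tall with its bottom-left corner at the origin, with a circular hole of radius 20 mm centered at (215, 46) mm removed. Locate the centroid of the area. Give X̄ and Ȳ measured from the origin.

X̄ = 143.45 mm, Ȳ = 101.20 mm

plate: A = 290 × 200 = 58000.00, centroid at (145.00, 100.00).
hole: A = −π·20² = -1256.64, centroid at (215.00, 46.00).
ΣA = 56743.36 mm²
ΣAX̄ = (58000.00)(145.00) + (-1256.64)(215.00) = 8139823.03 mm³
ΣAȲ = (58000.00)(100.00) + (-1256.64)(46.00) = 5742194.70 mm³
X̄ = 8139823.03 / 56743.36 = 143.45 mm
Ȳ = 5742194.70 / 56743.36 = 101.20 mm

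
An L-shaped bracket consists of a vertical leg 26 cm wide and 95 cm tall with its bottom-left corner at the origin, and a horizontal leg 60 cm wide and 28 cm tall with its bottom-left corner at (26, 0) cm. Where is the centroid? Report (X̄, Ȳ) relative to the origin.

Part | A | x̄ᵢ | ȳᵢ | A·x̄ᵢ | A·ȳᵢ
vertical leg | 2470.00 | 13.00 | 47.50 | 32110.00 | 117325.00
horizontal leg | 1680.00 | 56.00 | 14.00 | 94080.00 | 23520.00
Σ | 4150.00 |  |  | 126190.00 | 140845.00
X̄ = 126190.00 / 4150.00 = 30.41 cm
Ȳ = 140845.00 / 4150.00 = 33.94 cm

X̄ = 30.41 cm, Ȳ = 33.94 cm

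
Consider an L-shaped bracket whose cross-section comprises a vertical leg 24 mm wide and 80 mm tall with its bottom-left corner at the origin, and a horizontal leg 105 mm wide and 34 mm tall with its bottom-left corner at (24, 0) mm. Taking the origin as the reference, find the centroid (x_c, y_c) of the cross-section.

x_c = 53.94 mm, y_c = 25.04 mm

Part | A | x̄ᵢ | ȳᵢ | A·x̄ᵢ | A·ȳᵢ
vertical leg | 1920.00 | 12.00 | 40.00 | 23040.00 | 76800.00
horizontal leg | 3570.00 | 76.50 | 17.00 | 273105.00 | 60690.00
Σ | 5490.00 |  |  | 296145.00 | 137490.00
x_c = 296145.00 / 5490.00 = 53.94 mm
y_c = 137490.00 / 5490.00 = 25.04 mm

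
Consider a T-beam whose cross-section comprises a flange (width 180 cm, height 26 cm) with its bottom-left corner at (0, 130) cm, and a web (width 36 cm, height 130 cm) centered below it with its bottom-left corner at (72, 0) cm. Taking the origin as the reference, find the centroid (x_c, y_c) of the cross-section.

x_c = 90.00 cm, y_c = 104.00 cm

web: A = 36 × 130 = 4680.00, centroid at (90.00, 65.00).
flange: A = 180 × 26 = 4680.00, centroid at (90.00, 143.00).
ΣA = 9360.00 cm²
ΣAx_c = (4680.00)(90.00) + (4680.00)(90.00) = 842400.00 cm³
ΣAy_c = (4680.00)(65.00) + (4680.00)(143.00) = 973440.00 cm³
x_c = 842400.00 / 9360.00 = 90.00 cm
y_c = 973440.00 / 9360.00 = 104.00 cm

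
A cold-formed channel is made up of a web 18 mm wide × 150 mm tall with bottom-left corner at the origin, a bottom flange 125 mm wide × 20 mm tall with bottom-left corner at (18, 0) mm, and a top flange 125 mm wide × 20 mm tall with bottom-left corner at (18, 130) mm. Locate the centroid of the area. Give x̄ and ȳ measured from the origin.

Part | A | x̄ᵢ | ȳᵢ | A·x̄ᵢ | A·ȳᵢ
web | 2700.00 | 9.00 | 75.00 | 24300.00 | 202500.00
bottom flange | 2500.00 | 80.50 | 10.00 | 201250.00 | 25000.00
top flange | 2500.00 | 80.50 | 140.00 | 201250.00 | 350000.00
Σ | 7700.00 |  |  | 426800.00 | 577500.00
x̄ = 426800.00 / 7700.00 = 55.43 mm
ȳ = 577500.00 / 7700.00 = 75.00 mm

x̄ = 55.43 mm, ȳ = 75.00 mm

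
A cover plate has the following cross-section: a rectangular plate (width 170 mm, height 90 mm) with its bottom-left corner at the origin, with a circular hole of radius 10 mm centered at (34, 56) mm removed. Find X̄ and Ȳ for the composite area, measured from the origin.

X̄ = 86.07 mm, Ȳ = 44.77 mm

plate: A = 170 × 90 = 15300.00, centroid at (85.00, 45.00).
hole: A = −π·10² = -314.16, centroid at (34.00, 56.00).
ΣA = 14985.84 mm²
ΣAX̄ = (15300.00)(85.00) + (-314.16)(34.00) = 1289818.58 mm³
ΣAȲ = (15300.00)(45.00) + (-314.16)(56.00) = 670907.08 mm³
X̄ = 1289818.58 / 14985.84 = 86.07 mm
Ȳ = 670907.08 / 14985.84 = 44.77 mm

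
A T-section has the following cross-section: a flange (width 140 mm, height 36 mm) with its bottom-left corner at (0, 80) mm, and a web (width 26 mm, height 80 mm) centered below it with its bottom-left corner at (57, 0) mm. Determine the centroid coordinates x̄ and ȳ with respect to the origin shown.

x̄ = 70.00 mm, ȳ = 81.06 mm

web: A = 26 × 80 = 2080.00, centroid at (70.00, 40.00).
flange: A = 140 × 36 = 5040.00, centroid at (70.00, 98.00).
ΣA = 7120.00 mm²
ΣAx̄ = (2080.00)(70.00) + (5040.00)(70.00) = 498400.00 mm³
ΣAȳ = (2080.00)(40.00) + (5040.00)(98.00) = 577120.00 mm³
x̄ = 498400.00 / 7120.00 = 70.00 mm
ȳ = 577120.00 / 7120.00 = 81.06 mm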